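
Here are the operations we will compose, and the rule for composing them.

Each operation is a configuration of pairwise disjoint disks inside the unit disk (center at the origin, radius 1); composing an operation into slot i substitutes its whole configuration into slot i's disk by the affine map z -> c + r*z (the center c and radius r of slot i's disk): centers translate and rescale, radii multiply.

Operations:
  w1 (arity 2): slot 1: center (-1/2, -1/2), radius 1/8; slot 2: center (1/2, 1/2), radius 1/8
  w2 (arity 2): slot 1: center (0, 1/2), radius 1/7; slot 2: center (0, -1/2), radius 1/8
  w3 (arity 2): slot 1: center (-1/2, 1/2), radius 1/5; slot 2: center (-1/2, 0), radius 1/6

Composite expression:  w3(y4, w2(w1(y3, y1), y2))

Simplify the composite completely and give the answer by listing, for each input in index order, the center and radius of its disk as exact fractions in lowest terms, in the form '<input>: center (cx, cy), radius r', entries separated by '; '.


y1: center (-41/84, 2/21), radius 1/336; y2: center (-1/2, -1/12), radius 1/48; y3: center (-43/84, 1/14), radius 1/336; y4: center (-1/2, 1/2), radius 1/5

Follow each y-input down from w3: c' goes to c + r*c', radius to r*r'.
y4 passes through 1 substitution, ending at center (-1/2, 1/2), radius 1/5
y3 passes through 3 substitutions, ending at center (-43/84, 1/14), radius 1/336
y1 passes through 3 substitutions, ending at center (-41/84, 2/21), radius 1/336
y2 passes through 2 substitutions, ending at center (-1/2, -1/12), radius 1/48


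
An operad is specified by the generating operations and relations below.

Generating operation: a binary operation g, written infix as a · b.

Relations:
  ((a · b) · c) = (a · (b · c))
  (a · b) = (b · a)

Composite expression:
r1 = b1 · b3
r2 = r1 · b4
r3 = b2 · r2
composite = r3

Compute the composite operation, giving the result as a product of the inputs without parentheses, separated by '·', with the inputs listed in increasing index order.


b1 · b2 · b3 · b4

Shape and order are irrelevant to g; the b-input set decides.
(b1 · b3) reduces to b1 · b3
((b1 · b3) · b4) reduces to b1 · b3 · b4
(b2 · ((b1 · b3) · b4)) reduces to b2 · b1 · b3 · b4
the factors in increasing index order: b1 · b2 · b3 · b4


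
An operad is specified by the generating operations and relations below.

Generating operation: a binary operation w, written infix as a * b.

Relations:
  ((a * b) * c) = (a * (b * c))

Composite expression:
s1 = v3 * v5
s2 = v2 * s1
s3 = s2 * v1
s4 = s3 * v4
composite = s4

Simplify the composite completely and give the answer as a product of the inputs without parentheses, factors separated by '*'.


v2 * v3 * v5 * v1 * v4


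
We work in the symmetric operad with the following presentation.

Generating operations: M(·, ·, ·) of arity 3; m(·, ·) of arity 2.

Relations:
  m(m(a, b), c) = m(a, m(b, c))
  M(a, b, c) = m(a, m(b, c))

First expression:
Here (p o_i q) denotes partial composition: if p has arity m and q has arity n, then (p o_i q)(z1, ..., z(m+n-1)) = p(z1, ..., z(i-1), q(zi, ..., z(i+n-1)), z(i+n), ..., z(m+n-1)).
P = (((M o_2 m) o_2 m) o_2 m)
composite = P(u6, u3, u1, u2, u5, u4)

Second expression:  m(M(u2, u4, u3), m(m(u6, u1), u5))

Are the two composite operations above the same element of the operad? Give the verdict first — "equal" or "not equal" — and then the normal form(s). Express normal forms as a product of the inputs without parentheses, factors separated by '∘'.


The first expression, normalized: u6 ∘ u3 ∘ u1 ∘ u2 ∘ u5 ∘ u4
The second expression, normalized: u2 ∘ u4 ∘ u3 ∘ u6 ∘ u1 ∘ u5
Distinct normal forms: not equal.

not equal; the first gives u6 ∘ u3 ∘ u1 ∘ u2 ∘ u5 ∘ u4 and the second u2 ∘ u4 ∘ u3 ∘ u6 ∘ u1 ∘ u5


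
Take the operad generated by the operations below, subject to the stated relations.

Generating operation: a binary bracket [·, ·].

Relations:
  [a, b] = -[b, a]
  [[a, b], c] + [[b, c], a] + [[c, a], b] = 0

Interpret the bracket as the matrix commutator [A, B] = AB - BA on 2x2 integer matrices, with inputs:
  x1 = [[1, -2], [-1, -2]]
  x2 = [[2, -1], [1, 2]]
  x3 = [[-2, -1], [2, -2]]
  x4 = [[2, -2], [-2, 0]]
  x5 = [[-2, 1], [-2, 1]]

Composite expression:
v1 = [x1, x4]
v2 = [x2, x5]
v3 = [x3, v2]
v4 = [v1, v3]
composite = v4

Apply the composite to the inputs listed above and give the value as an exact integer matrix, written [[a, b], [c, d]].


[x1, x4] = [[2, -2], [4, -2]]
[x2, x5] = [[1, -3], [-3, -1]]
[x3, [x2, x5]] = [[9, 2], [4, -9]]
[[x1, x4], [x3, [x2, x5]]] = [[-16, 44], [56, 16]]

[[-16, 44], [56, 16]]


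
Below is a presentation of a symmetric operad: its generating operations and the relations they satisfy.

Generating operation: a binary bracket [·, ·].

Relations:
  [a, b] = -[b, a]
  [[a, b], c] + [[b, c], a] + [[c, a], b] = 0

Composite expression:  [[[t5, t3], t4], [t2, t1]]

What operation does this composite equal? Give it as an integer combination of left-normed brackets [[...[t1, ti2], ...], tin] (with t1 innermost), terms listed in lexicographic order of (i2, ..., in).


-[[[[t1, t2], t3], t5], t4] + [[[[t1, t2], t4], t3], t5] - [[[[t1, t2], t4], t5], t3] + [[[[t1, t2], t5], t3], t4]


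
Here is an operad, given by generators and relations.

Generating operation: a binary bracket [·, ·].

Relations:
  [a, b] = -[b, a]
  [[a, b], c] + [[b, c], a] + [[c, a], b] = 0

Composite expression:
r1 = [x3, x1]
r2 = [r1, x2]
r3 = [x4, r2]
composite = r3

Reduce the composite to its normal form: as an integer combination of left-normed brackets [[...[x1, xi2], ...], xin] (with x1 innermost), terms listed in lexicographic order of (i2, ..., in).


[[[x1, x3], x2], x4]

A multilinear Lie element is pinned by x1-initial words (x1 innermost).
Composite bracket: [x4, [[x3, x1], x2]]
Expanding via [a, b] = ab - ba: 8 signed words (2^3 = 8).
Keep just the words that open with x1:
  from x1x3x2x4, sign +1: term +[[[x1, x3], x2], x4]


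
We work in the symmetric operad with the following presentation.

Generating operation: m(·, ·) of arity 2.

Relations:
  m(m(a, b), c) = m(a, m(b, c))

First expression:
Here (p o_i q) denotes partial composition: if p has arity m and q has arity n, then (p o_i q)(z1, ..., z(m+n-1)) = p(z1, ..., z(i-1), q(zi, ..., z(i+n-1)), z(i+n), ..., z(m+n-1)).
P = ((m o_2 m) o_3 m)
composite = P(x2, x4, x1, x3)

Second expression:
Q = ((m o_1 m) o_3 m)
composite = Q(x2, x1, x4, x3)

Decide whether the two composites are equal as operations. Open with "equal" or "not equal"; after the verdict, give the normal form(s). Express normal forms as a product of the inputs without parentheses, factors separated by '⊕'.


The first expression reduces to x2 ⊕ x4 ⊕ x1 ⊕ x3
The second expression reduces to x2 ⊕ x1 ⊕ x4 ⊕ x3
No match — not equal.

not equal; first: x2 ⊕ x4 ⊕ x1 ⊕ x3; second: x2 ⊕ x1 ⊕ x4 ⊕ x3


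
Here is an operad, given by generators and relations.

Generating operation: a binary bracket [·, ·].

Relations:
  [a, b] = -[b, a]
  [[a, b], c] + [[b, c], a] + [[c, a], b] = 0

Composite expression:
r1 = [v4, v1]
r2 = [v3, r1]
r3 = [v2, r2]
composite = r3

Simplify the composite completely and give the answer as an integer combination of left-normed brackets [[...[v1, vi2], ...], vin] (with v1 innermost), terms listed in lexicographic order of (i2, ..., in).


A multilinear Lie element is pinned by v1-initial words (v1 innermost).
Composite bracket: [v2, [v3, [v4, v1]]]
Full expansion: 8 signed words from ab - ba (2^3 = 8).
Only words starting with v1 matter:
  sign of v1v4v3v2 is -1, so it contributes -[[[v1, v4], v3], v2]

-[[[v1, v4], v3], v2]


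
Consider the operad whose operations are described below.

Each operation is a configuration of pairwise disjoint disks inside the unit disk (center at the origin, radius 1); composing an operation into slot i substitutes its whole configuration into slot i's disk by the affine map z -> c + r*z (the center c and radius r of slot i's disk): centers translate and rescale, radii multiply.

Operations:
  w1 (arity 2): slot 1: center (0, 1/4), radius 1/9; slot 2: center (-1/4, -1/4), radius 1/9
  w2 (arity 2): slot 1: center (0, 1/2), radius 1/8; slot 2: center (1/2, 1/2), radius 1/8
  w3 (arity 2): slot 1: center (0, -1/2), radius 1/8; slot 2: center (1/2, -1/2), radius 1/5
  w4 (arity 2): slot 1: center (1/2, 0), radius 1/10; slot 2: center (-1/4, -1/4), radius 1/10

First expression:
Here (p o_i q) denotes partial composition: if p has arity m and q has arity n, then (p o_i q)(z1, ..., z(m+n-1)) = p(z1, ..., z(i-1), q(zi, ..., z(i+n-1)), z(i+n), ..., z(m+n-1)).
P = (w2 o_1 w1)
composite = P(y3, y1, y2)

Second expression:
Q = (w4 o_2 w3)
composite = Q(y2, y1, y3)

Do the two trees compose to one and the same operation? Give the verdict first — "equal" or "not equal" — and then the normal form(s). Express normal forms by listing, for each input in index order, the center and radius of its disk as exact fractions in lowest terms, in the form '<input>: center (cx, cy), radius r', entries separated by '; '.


not equal — first y1: center (-1/32, 15/32), radius 1/72; y2: center (1/2, 1/2), radius 1/8; y3: center (0, 17/32), radius 1/72, second y1: center (-1/4, -3/10), radius 1/80; y2: center (1/2, 0), radius 1/10; y3: center (-1/5, -3/10), radius 1/50


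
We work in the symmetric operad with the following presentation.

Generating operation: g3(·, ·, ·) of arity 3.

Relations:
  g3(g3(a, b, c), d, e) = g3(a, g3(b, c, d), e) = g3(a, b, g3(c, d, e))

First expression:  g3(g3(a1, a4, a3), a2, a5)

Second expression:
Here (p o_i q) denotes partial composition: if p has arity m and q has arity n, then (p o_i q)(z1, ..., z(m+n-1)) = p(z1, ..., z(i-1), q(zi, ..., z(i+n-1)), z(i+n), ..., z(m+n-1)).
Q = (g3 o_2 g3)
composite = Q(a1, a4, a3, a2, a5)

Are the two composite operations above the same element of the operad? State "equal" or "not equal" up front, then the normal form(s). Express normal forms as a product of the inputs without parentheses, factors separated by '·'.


The first expression, normalized: a1 · a4 · a3 · a2 · a5
The second expression, normalized: a1 · a4 · a3 · a2 · a5
Both agree, so they are equal.

equal — both sides give a1 · a4 · a3 · a2 · a5


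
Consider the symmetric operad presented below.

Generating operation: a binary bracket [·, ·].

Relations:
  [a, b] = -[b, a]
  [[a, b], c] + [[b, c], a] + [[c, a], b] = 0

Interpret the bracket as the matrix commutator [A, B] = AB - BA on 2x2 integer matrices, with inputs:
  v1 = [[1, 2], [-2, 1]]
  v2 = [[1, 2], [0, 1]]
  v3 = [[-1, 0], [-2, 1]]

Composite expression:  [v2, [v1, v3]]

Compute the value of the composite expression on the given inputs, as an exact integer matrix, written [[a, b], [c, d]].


[v1, v3] = [[-4, 4], [4, 4]]
[v2, [v1, v3]] = [[8, 16], [0, -8]]

[[8, 16], [0, -8]]


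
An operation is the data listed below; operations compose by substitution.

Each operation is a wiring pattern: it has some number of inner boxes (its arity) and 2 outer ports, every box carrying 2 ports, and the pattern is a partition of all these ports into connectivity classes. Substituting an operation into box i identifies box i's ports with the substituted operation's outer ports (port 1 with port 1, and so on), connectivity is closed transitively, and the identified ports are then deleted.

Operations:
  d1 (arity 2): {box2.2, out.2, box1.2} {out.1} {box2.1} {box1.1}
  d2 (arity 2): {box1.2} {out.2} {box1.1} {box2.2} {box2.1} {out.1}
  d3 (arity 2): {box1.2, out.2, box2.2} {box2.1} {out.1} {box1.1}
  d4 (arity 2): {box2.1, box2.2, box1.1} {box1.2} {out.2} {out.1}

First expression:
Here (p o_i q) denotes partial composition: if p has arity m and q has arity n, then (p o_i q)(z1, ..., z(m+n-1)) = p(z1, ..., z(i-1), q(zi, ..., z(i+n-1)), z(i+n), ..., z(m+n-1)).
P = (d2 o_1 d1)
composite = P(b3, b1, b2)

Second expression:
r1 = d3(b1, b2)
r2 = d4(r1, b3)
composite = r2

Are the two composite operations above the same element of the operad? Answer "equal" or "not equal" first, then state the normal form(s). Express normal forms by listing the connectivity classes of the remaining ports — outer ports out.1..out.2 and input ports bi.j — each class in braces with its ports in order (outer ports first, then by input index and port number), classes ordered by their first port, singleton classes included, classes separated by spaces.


not equal; first: {out.1} {out.2} {b1.1} {b1.2, b3.2} {b2.1} {b2.2} {b3.1}; second: {out.1} {out.2} {b1.1} {b1.2, b2.2} {b2.1} {b3.1, b3.2}


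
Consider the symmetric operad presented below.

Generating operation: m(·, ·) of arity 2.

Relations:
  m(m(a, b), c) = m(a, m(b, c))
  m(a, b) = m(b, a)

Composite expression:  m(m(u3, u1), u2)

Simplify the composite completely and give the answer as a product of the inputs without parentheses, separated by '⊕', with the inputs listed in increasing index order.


u1 ⊕ u2 ⊕ u3


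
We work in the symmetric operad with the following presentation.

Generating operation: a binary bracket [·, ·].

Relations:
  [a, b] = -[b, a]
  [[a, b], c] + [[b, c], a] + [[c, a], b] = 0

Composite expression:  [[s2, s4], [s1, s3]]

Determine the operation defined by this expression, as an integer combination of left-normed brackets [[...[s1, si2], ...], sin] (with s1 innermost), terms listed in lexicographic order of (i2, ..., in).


Left-normed coefficients sit on the s1-initial expansion words.
Composite bracket: [[s2, s4], [s1, s3]]
Each bracket splits as ab - ba, giving 8 signed words (2^3 = 8).
The s1-initial words carry the normal form:
  s1s3s2s4 (sign -1) contributes -[[[s1, s3], s2], s4]
  s1s3s4s2 (sign +1) contributes +[[[s1, s3], s4], s2]

-[[[s1, s3], s2], s4] + [[[s1, s3], s4], s2]


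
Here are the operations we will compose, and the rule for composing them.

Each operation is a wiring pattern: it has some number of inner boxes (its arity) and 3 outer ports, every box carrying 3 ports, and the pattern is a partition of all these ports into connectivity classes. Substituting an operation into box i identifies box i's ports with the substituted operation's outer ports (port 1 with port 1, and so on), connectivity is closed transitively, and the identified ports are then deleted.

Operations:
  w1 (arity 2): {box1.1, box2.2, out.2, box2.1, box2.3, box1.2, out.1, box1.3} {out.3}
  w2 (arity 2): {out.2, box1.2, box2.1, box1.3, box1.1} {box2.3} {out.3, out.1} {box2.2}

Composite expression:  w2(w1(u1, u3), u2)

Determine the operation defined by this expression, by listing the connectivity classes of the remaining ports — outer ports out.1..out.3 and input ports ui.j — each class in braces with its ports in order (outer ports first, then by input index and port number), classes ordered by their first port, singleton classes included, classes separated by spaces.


{out.1, out.3} {out.2, u1.1, u1.2, u1.3, u2.1, u3.1, u3.2, u3.3} {u2.2} {u2.3}

Substituting into w2 glues patterns; closure does the rest.
the subtree at w1 composes to {out.1, out.2, u1.1, u1.2, u1.3, u3.1, u3.2, u3.3} {out.3} on (u1, u3); out.j = own outer ports
the subtree at w2 composes to {out.1, out.3} {out.2, u1.1, u1.2, u1.3, u2.1, u3.1, u3.2, u3.3} {u2.2} {u2.3} on (u1, u3, u2); out.j = own outer ports


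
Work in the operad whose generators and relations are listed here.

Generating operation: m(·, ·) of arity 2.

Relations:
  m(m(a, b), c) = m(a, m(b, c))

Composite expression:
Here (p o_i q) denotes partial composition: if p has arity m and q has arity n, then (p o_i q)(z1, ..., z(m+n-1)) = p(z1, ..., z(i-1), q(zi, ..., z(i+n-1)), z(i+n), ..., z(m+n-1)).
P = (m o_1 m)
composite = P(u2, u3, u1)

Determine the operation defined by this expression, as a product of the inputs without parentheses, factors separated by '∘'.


Associativity of m dissolves the nesting; only the u-input order survives.
m(u2, u3) linearizes to u2 ∘ u3
m(m(u2, u3), u1) linearizes to u2 ∘ u3 ∘ u1

u2 ∘ u3 ∘ u1


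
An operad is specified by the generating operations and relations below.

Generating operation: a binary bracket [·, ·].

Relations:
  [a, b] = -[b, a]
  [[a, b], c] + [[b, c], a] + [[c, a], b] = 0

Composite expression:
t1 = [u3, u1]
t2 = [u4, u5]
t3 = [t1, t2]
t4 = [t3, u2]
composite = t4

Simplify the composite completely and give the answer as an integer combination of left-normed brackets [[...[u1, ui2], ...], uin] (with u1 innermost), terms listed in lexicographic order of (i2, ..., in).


-[[[[u1, u3], u4], u5], u2] + [[[[u1, u3], u5], u4], u2]

In the tensor algebra, words opening u1 carry the u1-anchored form.
Composite bracket: [[[u3, u1], [u4, u5]], u2]
Under [a, b] = ab - ba we get 16 signed associative words (2^4 = 16).
The u1-initial words carry the normal form:
  the word u1u3u4u5u2 carries sign -1 and contributes -[[[[u1, u3], u4], u5], u2]
  the word u1u3u5u4u2 carries sign +1 and contributes +[[[[u1, u3], u5], u4], u2]


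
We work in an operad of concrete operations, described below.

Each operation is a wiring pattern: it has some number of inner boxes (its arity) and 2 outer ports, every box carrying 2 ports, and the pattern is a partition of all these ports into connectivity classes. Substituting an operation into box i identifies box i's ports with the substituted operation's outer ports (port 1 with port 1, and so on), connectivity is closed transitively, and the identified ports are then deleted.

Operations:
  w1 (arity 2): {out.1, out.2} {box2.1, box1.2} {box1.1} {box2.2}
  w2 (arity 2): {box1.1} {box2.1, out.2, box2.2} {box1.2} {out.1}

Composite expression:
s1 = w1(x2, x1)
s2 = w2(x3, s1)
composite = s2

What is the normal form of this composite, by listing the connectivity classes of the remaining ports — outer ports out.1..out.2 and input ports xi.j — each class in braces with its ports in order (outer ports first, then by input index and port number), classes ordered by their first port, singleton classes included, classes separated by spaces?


{out.1} {out.2} {x1.1, x2.2} {x1.2} {x2.1} {x3.1} {x3.2}

Substituting into w2 glues patterns; closure does the rest.
the subtree at w1 composes to {out.1, out.2} {x1.1, x2.2} {x1.2} {x2.1} on (x2, x1); out.j = own outer ports
the subtree at w2 composes to {out.1} {out.2} {x1.1, x2.2} {x1.2} {x2.1} {x3.1} {x3.2} on (x3, x2, x1); out.j = own outer ports


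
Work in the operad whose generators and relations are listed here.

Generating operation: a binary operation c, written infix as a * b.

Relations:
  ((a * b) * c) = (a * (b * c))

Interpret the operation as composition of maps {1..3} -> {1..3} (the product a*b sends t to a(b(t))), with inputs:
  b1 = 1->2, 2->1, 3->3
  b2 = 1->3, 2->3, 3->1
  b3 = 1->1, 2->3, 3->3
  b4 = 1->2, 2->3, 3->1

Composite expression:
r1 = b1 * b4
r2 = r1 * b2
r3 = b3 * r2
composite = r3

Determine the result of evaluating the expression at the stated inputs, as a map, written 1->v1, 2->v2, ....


1->3, 2->3, 3->1

(b1 * b4) = 1->1, 2->3, 3->2
((b1 * b4) * b2) = 1->2, 2->2, 3->1
(b3 * ((b1 * b4) * b2)) = 1->3, 2->3, 3->1


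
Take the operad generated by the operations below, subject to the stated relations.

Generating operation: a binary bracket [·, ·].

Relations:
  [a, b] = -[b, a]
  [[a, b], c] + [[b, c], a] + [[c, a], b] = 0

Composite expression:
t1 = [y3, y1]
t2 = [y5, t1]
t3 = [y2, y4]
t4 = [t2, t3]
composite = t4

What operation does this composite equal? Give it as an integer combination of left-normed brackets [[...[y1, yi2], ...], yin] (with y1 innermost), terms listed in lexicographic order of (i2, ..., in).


[[[[y1, y3], y5], y2], y4] - [[[[y1, y3], y5], y4], y2]

Expand each bracket as ab - ba; the y1-initial words give the coefficients.
Composite bracket: [[y5, [y3, y1]], [y2, y4]]
Full expansion: 16 signed words from ab - ba (2^4 = 16).
Only words starting with y1 matter:
  y1y3y5y2y4 appears with sign +1, giving the term +[[[[y1, y3], y5], y2], y4]
  y1y3y5y4y2 appears with sign -1, giving the term -[[[[y1, y3], y5], y4], y2]


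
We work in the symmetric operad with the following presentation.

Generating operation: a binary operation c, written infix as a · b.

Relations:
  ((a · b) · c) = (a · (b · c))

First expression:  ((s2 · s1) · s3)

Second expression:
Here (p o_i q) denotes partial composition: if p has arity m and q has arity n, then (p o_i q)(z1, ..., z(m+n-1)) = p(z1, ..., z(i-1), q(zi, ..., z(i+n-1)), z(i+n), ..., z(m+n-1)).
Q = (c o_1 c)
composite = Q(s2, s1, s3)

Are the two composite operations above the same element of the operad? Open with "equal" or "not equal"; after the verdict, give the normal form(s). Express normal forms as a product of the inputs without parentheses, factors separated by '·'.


equal; both compose to s2 · s1 · s3

The first composite normalizes to s2 · s1 · s3
The second composite normalizes to s2 · s1 · s3
Both agree, so they are equal.


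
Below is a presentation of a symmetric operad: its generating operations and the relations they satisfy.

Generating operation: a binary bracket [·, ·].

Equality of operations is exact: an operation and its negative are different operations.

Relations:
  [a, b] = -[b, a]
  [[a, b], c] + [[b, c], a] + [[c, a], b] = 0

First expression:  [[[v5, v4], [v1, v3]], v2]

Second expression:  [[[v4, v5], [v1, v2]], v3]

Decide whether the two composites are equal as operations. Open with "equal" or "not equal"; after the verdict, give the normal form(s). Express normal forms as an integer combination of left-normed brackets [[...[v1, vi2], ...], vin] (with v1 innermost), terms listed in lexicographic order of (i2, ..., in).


Reducing the first expression gives [[[[v1, v3], v4], v5], v2] - [[[[v1, v3], v5], v4], v2]
Reducing the second expression gives -[[[[v1, v2], v4], v5], v3] + [[[[v1, v2], v5], v4], v3]
They disagree, so not equal.

not equal — first [[[[v1, v3], v4], v5], v2] - [[[[v1, v3], v5], v4], v2], second -[[[[v1, v2], v4], v5], v3] + [[[[v1, v2], v5], v4], v3]


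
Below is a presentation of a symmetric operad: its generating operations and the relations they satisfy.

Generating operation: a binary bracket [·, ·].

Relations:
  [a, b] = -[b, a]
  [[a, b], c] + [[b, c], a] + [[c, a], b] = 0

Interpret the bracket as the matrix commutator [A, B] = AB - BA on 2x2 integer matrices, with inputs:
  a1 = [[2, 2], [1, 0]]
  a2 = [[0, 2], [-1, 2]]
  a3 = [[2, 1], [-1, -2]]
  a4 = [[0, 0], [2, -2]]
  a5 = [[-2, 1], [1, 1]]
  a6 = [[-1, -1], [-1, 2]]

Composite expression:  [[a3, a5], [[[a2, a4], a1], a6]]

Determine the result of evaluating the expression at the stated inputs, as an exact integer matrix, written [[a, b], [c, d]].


[a3, a5] = [[2, 7], [-1, -2]]
[a2, a4] = [[4, -4], [2, -4]]
[[a2, a4], a1] = [[-8, 24], [-4, 8]]
[[[a2, a4], a1], a6] = [[-28, 88], [-4, 28]]
[[a3, a5], [[[a2, a4], a1], a6]] = [[60, 744], [72, -60]]

[[60, 744], [72, -60]]


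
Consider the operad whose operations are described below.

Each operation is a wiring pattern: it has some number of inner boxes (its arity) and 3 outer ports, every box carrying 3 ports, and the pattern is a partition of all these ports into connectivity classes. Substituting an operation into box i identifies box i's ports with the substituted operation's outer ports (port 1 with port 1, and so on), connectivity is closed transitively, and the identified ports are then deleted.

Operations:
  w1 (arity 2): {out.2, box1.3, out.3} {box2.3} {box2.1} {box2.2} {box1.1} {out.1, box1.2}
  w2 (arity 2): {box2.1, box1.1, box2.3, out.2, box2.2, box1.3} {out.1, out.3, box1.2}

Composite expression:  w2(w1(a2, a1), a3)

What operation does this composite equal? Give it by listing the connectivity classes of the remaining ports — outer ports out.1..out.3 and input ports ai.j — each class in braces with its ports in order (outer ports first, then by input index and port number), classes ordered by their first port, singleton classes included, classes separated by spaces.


Connectivity passes through glued w2-boundaries; trace each wire chain.
through w1, on inputs (a2, a1): {out.1, a2.2} {out.2, out.3, a2.3} {a1.1} {a1.2} {a1.3} {a2.1} (out.j = stage outer ports)
through w2, on inputs (a2, a1, a3): {out.1, out.2, out.3, a2.2, a2.3, a3.1, a3.2, a3.3} {a1.1} {a1.2} {a1.3} {a2.1} (out.j = stage outer ports)

{out.1, out.2, out.3, a2.2, a2.3, a3.1, a3.2, a3.3} {a1.1} {a1.2} {a1.3} {a2.1}


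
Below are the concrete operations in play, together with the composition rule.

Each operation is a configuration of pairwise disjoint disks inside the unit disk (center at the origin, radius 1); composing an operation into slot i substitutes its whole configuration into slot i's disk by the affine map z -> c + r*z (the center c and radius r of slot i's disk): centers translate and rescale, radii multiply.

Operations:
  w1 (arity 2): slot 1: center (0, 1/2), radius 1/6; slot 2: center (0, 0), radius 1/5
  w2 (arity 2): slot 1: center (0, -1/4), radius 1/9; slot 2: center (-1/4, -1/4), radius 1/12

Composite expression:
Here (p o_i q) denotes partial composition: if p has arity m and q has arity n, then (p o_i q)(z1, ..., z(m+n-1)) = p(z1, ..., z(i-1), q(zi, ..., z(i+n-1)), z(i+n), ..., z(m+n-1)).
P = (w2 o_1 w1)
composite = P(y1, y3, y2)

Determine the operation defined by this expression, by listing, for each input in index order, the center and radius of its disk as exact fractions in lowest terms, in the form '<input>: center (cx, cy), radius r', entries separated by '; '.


y1: center (0, -7/36), radius 1/54; y2: center (-1/4, -1/4), radius 1/12; y3: center (0, -1/4), radius 1/45


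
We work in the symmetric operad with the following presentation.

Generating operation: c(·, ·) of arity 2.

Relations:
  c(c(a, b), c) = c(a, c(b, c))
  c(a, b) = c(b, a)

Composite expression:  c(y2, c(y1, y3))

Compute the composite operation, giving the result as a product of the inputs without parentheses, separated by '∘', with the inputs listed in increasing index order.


Key point: c commutes, so take the y-inputs in any fixed order.
c(y1, y3) collapses to y1 ∘ y3
c(y2, c(y1, y3)) collapses to y2 ∘ y1 ∘ y3
rearranged into index order: y1 ∘ y2 ∘ y3

y1 ∘ y2 ∘ y3


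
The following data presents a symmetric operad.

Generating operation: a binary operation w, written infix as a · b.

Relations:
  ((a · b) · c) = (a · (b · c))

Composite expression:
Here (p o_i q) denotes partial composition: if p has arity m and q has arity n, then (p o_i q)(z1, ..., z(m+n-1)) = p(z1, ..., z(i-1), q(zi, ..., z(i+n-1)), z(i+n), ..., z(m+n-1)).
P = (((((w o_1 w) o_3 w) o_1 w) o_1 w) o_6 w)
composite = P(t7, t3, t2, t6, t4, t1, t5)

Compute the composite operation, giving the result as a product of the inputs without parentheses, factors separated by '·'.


t7 · t3 · t2 · t6 · t4 · t1 · t5

Under associativity of w, the answer is the t's in reading order.
(t7 · t3) collapses to t7 · t3
((t7 · t3) · t2) collapses to t7 · t3 · t2
(((t7 · t3) · t2) · t6) collapses to t7 · t3 · t2 · t6
(t1 · t5) collapses to t1 · t5
(t4 · (t1 · t5)) collapses to t4 · t1 · t5
((((t7 · t3) · t2) · t6) · (t4 · (t1 · t5))) collapses to t7 · t3 · t2 · t6 · t4 · t1 · t5


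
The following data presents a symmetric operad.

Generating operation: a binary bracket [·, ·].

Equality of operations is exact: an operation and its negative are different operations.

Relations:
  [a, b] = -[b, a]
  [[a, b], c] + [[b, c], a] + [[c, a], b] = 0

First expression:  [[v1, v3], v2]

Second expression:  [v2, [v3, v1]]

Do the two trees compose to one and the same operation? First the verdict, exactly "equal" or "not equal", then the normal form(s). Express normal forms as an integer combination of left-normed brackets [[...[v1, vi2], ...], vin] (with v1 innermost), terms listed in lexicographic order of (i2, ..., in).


The first expression, normalized: [[v1, v3], v2]
The second expression, normalized: [[v1, v3], v2]
The forms coincide; equal.

equal; both compose to [[v1, v3], v2]


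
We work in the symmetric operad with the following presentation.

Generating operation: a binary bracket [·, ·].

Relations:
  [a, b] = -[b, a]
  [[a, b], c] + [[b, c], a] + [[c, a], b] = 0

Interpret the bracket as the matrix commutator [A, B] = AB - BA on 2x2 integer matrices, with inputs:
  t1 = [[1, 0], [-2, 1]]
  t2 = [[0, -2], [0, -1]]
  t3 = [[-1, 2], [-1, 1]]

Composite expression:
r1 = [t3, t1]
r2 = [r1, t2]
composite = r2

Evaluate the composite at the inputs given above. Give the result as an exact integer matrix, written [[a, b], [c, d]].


[[-8, 16], [-4, 8]]


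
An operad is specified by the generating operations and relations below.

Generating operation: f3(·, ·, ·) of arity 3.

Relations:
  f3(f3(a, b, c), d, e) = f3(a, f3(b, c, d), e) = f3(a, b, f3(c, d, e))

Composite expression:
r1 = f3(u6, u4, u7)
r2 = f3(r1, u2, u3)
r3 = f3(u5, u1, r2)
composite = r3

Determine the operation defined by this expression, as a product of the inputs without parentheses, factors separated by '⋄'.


u5 ⋄ u1 ⋄ u6 ⋄ u4 ⋄ u7 ⋄ u2 ⋄ u3

The f3-tree's shape is irrelevant; the u-reading-order decides.
f3(u6, u4, u7) linearizes to u6 ⋄ u4 ⋄ u7
f3(f3(u6, u4, u7), u2, u3) linearizes to u6 ⋄ u4 ⋄ u7 ⋄ u2 ⋄ u3
f3(u5, u1, f3(f3(u6, u4, u7), u2, u3)) linearizes to u5 ⋄ u1 ⋄ u6 ⋄ u4 ⋄ u7 ⋄ u2 ⋄ u3


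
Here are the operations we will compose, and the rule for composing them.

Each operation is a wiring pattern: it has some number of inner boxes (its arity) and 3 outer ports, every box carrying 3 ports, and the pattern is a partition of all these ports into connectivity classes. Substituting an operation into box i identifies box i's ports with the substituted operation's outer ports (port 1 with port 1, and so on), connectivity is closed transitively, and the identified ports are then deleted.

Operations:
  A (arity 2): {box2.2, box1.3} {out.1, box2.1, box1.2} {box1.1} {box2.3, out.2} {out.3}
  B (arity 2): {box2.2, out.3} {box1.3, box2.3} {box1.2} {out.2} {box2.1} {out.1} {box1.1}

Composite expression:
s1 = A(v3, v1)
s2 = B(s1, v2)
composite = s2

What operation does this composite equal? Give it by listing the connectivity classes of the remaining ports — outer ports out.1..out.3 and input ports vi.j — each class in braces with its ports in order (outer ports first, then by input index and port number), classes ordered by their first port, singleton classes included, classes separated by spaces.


Treat the ports identified at B as solder joints: merge, then drop.
after A, the pattern on (v3, v1) reads {out.1, v1.1, v3.2} {out.2, v1.3} {out.3} {v1.2, v3.3} {v3.1} (out.j = its outer ports)
after B, the pattern on (v3, v1, v2) reads {out.1} {out.2} {out.3, v2.2} {v1.1, v3.2} {v1.2, v3.3} {v1.3} {v2.1} {v2.3} {v3.1} (out.j = its outer ports)

{out.1} {out.2} {out.3, v2.2} {v1.1, v3.2} {v1.2, v3.3} {v1.3} {v2.1} {v2.3} {v3.1}


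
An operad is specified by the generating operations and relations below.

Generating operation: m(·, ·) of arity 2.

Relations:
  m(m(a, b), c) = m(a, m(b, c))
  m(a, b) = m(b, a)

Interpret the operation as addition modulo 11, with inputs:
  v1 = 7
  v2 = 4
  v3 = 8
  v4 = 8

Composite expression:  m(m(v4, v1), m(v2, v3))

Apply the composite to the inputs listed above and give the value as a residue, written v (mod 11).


5 (mod 11)

m(v4, v1) = 4
m(v2, v3) = 1
m(m(v4, v1), m(v2, v3)) = 5


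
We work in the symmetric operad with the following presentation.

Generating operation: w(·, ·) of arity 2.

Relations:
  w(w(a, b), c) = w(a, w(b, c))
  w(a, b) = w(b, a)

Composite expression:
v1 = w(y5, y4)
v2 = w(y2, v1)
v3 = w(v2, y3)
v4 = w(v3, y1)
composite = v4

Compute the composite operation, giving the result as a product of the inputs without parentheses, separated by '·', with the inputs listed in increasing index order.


Key point: w commutes, so take the y-inputs in any fixed order.
w(y5, y4) collapses to y5 · y4
w(y2, w(y5, y4)) collapses to y2 · y5 · y4
w(w(y2, w(y5, y4)), y3) collapses to y2 · y5 · y4 · y3
w(w(w(y2, w(y5, y4)), y3), y1) collapses to y2 · y5 · y4 · y3 · y1
reordering the factors by index: y1 · y2 · y3 · y4 · y5

y1 · y2 · y3 · y4 · y5


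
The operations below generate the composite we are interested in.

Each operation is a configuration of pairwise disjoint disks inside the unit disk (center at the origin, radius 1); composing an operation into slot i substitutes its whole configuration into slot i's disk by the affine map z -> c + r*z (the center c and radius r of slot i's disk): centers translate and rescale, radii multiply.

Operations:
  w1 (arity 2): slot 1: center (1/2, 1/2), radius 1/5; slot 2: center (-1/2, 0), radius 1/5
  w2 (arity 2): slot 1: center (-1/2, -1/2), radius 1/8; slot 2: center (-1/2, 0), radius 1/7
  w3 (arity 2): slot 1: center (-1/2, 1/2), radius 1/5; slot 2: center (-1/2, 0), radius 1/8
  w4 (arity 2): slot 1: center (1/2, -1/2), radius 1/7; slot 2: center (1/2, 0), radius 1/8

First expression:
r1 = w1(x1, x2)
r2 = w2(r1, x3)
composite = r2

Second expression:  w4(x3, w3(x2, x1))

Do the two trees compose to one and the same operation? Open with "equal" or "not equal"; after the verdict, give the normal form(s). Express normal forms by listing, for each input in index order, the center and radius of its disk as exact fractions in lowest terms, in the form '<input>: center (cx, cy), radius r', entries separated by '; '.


The first expression, normalized: x1: center (-7/16, -7/16), radius 1/40; x2: center (-9/16, -1/2), radius 1/40; x3: center (-1/2, 0), radius 1/7
The second expression, normalized: x1: center (7/16, 0), radius 1/64; x2: center (7/16, 1/16), radius 1/40; x3: center (1/2, -1/2), radius 1/7
Different reductions; not equal.

not equal; the first gives x1: center (-7/16, -7/16), radius 1/40; x2: center (-9/16, -1/2), radius 1/40; x3: center (-1/2, 0), radius 1/7 and the second x1: center (7/16, 0), radius 1/64; x2: center (7/16, 1/16), radius 1/40; x3: center (1/2, -1/2), radius 1/7


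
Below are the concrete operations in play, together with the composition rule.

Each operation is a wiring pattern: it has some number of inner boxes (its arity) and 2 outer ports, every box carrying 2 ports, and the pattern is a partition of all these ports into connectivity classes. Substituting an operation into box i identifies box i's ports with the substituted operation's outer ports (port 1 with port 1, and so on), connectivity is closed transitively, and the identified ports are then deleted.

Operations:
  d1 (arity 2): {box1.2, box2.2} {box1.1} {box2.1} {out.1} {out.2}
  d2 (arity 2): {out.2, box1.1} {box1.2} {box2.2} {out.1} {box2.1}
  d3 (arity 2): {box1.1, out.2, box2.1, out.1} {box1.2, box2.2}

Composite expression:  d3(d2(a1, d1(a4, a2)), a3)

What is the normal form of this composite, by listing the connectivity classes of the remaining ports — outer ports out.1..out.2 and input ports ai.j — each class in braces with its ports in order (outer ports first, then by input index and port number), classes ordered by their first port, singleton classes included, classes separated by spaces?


{out.1, out.2, a3.1} {a1.1, a3.2} {a1.2} {a2.1} {a2.2, a4.2} {a4.1}


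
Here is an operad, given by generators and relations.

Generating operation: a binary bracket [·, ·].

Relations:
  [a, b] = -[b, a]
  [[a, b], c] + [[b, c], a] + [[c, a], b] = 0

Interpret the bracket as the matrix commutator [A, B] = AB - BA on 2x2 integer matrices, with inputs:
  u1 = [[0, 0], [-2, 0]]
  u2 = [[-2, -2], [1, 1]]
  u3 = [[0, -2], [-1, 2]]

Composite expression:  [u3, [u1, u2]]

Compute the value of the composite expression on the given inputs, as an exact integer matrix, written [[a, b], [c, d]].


[u1, u2] = [[-4, 0], [6, 4]]
[u3, [u1, u2]] = [[-12, -16], [20, 12]]

[[-12, -16], [20, 12]]


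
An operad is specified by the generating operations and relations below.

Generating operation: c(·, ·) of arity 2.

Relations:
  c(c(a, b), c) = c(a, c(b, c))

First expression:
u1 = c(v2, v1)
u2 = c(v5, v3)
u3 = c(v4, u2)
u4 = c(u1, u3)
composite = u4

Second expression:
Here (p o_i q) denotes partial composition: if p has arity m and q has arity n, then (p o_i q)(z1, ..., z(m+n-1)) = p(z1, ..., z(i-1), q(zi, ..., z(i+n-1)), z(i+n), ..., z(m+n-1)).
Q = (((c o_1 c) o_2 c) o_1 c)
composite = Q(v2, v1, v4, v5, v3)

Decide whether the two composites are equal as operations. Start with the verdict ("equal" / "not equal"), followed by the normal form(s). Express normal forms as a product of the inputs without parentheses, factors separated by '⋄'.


The first composite normalizes to v2 ⋄ v1 ⋄ v4 ⋄ v5 ⋄ v3
The second composite normalizes to v2 ⋄ v1 ⋄ v4 ⋄ v5 ⋄ v3
Same normal form: equal.

equal; the common form is v2 ⋄ v1 ⋄ v4 ⋄ v5 ⋄ v3


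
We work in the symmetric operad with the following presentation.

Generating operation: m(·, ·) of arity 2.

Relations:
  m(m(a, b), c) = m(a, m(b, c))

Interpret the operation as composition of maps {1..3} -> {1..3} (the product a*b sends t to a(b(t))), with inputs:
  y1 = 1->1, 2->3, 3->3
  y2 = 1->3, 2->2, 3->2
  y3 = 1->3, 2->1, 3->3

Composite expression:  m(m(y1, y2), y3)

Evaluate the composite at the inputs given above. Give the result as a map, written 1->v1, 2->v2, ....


1->3, 2->3, 3->3

m(y1, y2) = 1->3, 2->3, 3->3
m(m(y1, y2), y3) = 1->3, 2->3, 3->3


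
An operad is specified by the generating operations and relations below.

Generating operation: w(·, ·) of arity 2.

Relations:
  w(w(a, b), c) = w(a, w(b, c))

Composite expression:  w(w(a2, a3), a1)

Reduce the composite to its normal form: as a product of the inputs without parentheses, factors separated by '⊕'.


a2 ⊕ a3 ⊕ a1

Key point: w is associative — brackets drop, the a-order remains.
w(a2, a3) collapses to a2 ⊕ a3
w(w(a2, a3), a1) collapses to a2 ⊕ a3 ⊕ a1


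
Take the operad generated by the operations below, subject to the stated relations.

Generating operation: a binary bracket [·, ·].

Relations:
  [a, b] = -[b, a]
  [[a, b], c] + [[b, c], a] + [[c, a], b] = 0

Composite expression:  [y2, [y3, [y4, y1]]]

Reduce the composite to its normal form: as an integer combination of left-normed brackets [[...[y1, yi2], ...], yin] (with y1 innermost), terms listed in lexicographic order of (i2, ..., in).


-[[[y1, y4], y3], y2]


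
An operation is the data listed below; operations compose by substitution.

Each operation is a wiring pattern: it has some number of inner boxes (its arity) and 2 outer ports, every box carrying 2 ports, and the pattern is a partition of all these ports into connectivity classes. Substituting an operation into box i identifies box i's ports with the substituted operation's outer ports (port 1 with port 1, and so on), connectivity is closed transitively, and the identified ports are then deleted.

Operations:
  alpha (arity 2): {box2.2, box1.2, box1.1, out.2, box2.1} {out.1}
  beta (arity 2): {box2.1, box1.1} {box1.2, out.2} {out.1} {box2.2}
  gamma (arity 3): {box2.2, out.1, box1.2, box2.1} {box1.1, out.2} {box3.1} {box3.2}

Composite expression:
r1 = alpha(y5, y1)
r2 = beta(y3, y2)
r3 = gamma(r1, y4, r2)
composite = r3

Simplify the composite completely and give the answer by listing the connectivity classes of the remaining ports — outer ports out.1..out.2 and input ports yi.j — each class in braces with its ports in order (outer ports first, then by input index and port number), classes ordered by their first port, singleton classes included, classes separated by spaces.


{out.1, y1.1, y1.2, y4.1, y4.2, y5.1, y5.2} {out.2} {y2.1, y3.1} {y2.2} {y3.2}

Treat the ports identified at gamma as solder joints: merge, then drop.
alpha over (y5, y1) gives {out.1} {out.2, y1.1, y1.2, y5.1, y5.2}, out.j being that stage's outer ports
beta over (y3, y2) gives {out.1} {out.2, y3.2} {y2.1, y3.1} {y2.2}, out.j being that stage's outer ports
gamma over (y5, y1, y4, y3, y2) gives {out.1, y1.1, y1.2, y4.1, y4.2, y5.1, y5.2} {out.2} {y2.1, y3.1} {y2.2} {y3.2}, out.j being that stage's outer ports


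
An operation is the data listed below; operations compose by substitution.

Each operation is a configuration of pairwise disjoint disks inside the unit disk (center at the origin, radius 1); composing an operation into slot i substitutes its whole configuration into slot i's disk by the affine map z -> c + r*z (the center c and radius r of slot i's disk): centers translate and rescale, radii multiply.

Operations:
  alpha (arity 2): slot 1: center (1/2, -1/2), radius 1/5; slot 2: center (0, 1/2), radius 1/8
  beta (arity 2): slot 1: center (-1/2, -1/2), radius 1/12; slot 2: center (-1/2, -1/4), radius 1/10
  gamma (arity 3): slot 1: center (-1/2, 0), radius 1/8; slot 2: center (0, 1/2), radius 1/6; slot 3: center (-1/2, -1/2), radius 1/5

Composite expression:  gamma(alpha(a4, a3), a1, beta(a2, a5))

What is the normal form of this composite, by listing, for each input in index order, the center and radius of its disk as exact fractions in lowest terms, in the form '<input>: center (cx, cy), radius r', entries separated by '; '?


a1: center (0, 1/2), radius 1/6; a2: center (-3/5, -3/5), radius 1/60; a3: center (-1/2, 1/16), radius 1/64; a4: center (-7/16, -1/16), radius 1/40; a5: center (-3/5, -11/20), radius 1/50

Affine substitution under gamma: radii multiply and a-centers shift.
input a4: applying the 2 nested substitutions gives center (-7/16, -1/16), radius 1/40
input a3: applying the 2 nested substitutions gives center (-1/2, 1/16), radius 1/64
input a1: applying the 1 nested substitution gives center (0, 1/2), radius 1/6
input a2: applying the 2 nested substitutions gives center (-3/5, -3/5), radius 1/60
input a5: applying the 2 nested substitutions gives center (-3/5, -11/20), radius 1/50
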